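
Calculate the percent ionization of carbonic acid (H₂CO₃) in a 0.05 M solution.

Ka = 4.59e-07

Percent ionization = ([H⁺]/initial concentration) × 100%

Using Ka equilibrium: x² + Ka×x - Ka×C = 0. Solving: [H⁺] = 1.5126e-04. Percent = (1.5126e-04/0.05) × 100

Percent ionization = 0.303%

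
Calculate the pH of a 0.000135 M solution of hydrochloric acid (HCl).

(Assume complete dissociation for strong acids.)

[H⁺] = 0.000135 M for strong acid. pH = -log[H⁺] = -log(0.000135)

pH = 3.87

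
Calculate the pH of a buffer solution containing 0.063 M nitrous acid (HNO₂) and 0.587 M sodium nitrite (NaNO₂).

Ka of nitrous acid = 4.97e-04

pKa = -log(4.97e-04) = 3.30. pH = pKa + log([A⁻]/[HA]) = 3.30 + log(0.587/0.063)

pH = 4.27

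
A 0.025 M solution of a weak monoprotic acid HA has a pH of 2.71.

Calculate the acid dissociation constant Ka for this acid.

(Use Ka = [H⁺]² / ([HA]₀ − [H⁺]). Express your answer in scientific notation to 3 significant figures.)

[H⁺] = 10^(−pH) = 10^(−2.71) = 1.950e-03 M. For HA ⇌ H⁺ + A⁻, Ka = [H⁺][A⁻]/[HA] = [H⁺]² / ([HA]₀ − [H⁺]) = (1.950e-03)² / (0.025 − 1.950e-03) = 1.65e-04.

K_a = 1.65e-04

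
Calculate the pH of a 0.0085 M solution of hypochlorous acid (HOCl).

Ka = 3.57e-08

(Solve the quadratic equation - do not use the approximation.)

x² + Ka×x - Ka×C = 0. Using quadratic formula: [H⁺] = 1.7402e-05

pH = 4.76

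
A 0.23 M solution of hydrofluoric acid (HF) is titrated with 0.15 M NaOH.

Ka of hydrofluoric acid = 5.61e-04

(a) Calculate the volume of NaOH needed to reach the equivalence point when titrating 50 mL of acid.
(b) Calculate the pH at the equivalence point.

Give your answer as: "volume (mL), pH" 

moles acid = 0.23 × 50/1000 = 0.0115 mol; V_base = moles/0.15 × 1000 = 76.7 mL. At equivalence only the conjugate base is present: [A⁻] = 0.0115/0.127 = 9.0789e-02 M. Kb = Kw/Ka = 1.78e-11; [OH⁻] = √(Kb × [A⁻]) = 1.2721e-06; pOH = 5.90; pH = 14 - pOH = 8.10.

V = 76.7 mL, pH = 8.10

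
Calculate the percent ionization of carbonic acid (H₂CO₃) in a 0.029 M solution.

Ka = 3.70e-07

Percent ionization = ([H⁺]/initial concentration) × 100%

Using Ka equilibrium: x² + Ka×x - Ka×C = 0. Solving: [H⁺] = 1.0340e-04. Percent = (1.0340e-04/0.029) × 100

Percent ionization = 0.357%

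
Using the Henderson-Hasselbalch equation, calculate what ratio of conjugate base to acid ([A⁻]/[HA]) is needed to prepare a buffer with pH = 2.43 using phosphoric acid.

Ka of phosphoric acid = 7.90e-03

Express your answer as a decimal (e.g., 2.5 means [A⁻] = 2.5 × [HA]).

pKa = -log(7.90e-03) = 2.1024. pH = pKa + log([A⁻]/[HA]), so log([A⁻]/[HA]) = pH − pKa = 2.43 − 2.1024 = 0.3276. [A⁻]/[HA] = 10^(0.3276) = 2.13

[A⁻]/[HA] = 2.13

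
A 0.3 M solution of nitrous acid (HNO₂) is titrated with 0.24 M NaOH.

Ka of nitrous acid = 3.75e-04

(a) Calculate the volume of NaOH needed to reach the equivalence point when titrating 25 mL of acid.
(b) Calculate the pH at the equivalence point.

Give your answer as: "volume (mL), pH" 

moles acid = 0.3 × 25/1000 = 0.0075 mol; V_base = moles/0.24 × 1000 = 31.2 mL. At equivalence only the conjugate base is present: [A⁻] = 0.0075/0.056 = 1.3333e-01 M. Kb = Kw/Ka = 2.67e-11; [OH⁻] = √(Kb × [A⁻]) = 1.8856e-06; pOH = 5.72; pH = 14 - pOH = 8.28.

V = 31.2 mL, pH = 8.28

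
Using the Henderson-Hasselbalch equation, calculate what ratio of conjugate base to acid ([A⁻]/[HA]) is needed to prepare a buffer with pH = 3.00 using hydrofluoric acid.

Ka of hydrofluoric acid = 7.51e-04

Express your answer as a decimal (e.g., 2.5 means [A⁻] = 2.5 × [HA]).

pKa = -log(7.51e-04) = 3.1244. pH = pKa + log([A⁻]/[HA]), so log([A⁻]/[HA]) = pH − pKa = 3.00 − 3.1244 = -0.1244. [A⁻]/[HA] = 10^(-0.1244) = 0.751

[A⁻]/[HA] = 0.751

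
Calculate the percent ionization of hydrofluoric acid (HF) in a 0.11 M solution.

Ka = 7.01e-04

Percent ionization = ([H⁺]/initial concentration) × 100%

Using Ka equilibrium: x² + Ka×x - Ka×C = 0. Solving: [H⁺] = 8.4377e-03. Percent = (8.4377e-03/0.11) × 100

Percent ionization = 7.67%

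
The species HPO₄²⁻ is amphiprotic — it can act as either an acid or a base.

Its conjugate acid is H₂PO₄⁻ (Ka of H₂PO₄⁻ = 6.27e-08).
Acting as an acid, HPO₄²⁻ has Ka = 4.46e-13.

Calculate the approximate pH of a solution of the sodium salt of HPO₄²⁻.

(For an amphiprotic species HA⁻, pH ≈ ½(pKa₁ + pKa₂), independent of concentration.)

pKa₁ = -log(6.27e-08) = 7.20; pKa₂ = -log(4.46e-13) = 12.35. For an amphiprotic species, pH ≈ ½(pKa₁ + pKa₂) = ½(7.20 + 12.35) = 9.78.

pH = 9.78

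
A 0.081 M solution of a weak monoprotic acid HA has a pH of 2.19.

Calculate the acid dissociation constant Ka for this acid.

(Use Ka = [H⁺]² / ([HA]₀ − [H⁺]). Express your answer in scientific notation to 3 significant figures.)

[H⁺] = 10^(−pH) = 10^(−2.19) = 6.457e-03 M. For HA ⇌ H⁺ + A⁻, Ka = [H⁺][A⁻]/[HA] = [H⁺]² / ([HA]₀ − [H⁺]) = (6.457e-03)² / (0.081 − 6.457e-03) = 5.59e-04.

K_a = 5.59e-04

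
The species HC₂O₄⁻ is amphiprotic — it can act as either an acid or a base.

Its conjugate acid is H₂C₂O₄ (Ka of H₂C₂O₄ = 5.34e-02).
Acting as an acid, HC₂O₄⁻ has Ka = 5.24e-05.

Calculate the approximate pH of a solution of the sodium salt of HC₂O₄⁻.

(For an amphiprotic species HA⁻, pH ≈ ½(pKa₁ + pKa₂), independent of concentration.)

pKa₁ = -log(5.34e-02) = 1.27; pKa₂ = -log(5.24e-05) = 4.28. For an amphiprotic species, pH ≈ ½(pKa₁ + pKa₂) = ½(1.27 + 4.28) = 2.78.

pH = 2.78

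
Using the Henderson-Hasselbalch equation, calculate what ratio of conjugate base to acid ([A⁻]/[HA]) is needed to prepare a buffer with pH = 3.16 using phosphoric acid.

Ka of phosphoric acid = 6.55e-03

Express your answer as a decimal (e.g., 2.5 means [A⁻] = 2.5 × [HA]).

pKa = -log(6.55e-03) = 2.1838. pH = pKa + log([A⁻]/[HA]), so log([A⁻]/[HA]) = pH − pKa = 3.16 − 2.1838 = 0.9762. [A⁻]/[HA] = 10^(0.9762) = 9.47

[A⁻]/[HA] = 9.47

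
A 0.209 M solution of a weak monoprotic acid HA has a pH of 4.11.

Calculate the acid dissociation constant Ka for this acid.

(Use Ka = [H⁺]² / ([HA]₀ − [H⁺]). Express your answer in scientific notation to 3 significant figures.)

[H⁺] = 10^(−pH) = 10^(−4.11) = 7.762e-05 M. For HA ⇌ H⁺ + A⁻, Ka = [H⁺][A⁻]/[HA] = [H⁺]² / ([HA]₀ − [H⁺]) = (7.762e-05)² / (0.209 − 7.762e-05) = 2.88e-08.

K_a = 2.88e-08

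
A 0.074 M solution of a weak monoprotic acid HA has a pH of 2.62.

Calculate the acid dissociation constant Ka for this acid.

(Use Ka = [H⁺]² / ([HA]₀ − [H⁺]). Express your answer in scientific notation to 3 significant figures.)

[H⁺] = 10^(−pH) = 10^(−2.62) = 2.399e-03 M. For HA ⇌ H⁺ + A⁻, Ka = [H⁺][A⁻]/[HA] = [H⁺]² / ([HA]₀ − [H⁺]) = (2.399e-03)² / (0.074 − 2.399e-03) = 8.04e-05.

K_a = 8.04e-05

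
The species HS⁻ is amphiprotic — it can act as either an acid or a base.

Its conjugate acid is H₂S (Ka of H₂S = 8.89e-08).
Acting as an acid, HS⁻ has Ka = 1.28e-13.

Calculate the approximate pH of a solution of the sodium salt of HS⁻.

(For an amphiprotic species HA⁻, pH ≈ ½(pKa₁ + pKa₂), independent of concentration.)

pKa₁ = -log(8.89e-08) = 7.05; pKa₂ = -log(1.28e-13) = 12.89. For an amphiprotic species, pH ≈ ½(pKa₁ + pKa₂) = ½(7.05 + 12.89) = 9.97.

pH = 9.97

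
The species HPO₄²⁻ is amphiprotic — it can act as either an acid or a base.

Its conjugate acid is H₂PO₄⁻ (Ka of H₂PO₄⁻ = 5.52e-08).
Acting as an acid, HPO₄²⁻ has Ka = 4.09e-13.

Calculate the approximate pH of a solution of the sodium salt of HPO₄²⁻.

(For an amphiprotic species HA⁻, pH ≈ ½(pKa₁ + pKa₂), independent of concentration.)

pKa₁ = -log(5.52e-08) = 7.26; pKa₂ = -log(4.09e-13) = 12.39. For an amphiprotic species, pH ≈ ½(pKa₁ + pKa₂) = ½(7.26 + 12.39) = 9.82.

pH = 9.82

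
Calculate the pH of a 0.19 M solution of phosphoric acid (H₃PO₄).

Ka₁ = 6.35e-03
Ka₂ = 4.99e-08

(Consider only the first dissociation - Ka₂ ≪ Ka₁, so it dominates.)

First dissociation dominates. From Ka₁ = [H⁺][HA⁻]/[H₂A], x² + Ka₁·x − Ka₁·C = 0 with C = 0.19 M and Ka₁ = 6.35e-03. Solving: [H⁺] = (−Ka₁ + √(Ka₁² + 4·Ka₁·C)) / 2 = 3.1705e-02 M. pH = -log(3.1705e-02) = 1.50.

pH = 1.50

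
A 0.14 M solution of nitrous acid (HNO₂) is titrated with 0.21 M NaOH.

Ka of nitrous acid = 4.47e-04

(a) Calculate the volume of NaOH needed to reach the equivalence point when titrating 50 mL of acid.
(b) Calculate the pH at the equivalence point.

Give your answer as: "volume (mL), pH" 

moles acid = 0.14 × 50/1000 = 0.007 mol; V_base = moles/0.21 × 1000 = 33.3 mL. At equivalence only the conjugate base is present: [A⁻] = 0.007/0.083 = 8.4000e-02 M. Kb = Kw/Ka = 2.24e-11; [OH⁻] = √(Kb × [A⁻]) = 1.3708e-06; pOH = 5.86; pH = 14 - pOH = 8.14.

V = 33.3 mL, pH = 8.14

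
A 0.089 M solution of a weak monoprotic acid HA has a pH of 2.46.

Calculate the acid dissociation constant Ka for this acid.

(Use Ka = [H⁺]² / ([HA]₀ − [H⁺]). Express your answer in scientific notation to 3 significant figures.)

[H⁺] = 10^(−pH) = 10^(−2.46) = 3.467e-03 M. For HA ⇌ H⁺ + A⁻, Ka = [H⁺][A⁻]/[HA] = [H⁺]² / ([HA]₀ − [H⁺]) = (3.467e-03)² / (0.089 − 3.467e-03) = 1.41e-04.

K_a = 1.41e-04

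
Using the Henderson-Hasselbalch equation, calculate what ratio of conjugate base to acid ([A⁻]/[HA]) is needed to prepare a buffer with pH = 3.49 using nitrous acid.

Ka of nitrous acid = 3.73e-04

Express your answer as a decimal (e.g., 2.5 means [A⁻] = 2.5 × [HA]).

pKa = -log(3.73e-04) = 3.4283. pH = pKa + log([A⁻]/[HA]), so log([A⁻]/[HA]) = pH − pKa = 3.49 − 3.4283 = 0.0617. [A⁻]/[HA] = 10^(0.0617) = 1.15

[A⁻]/[HA] = 1.15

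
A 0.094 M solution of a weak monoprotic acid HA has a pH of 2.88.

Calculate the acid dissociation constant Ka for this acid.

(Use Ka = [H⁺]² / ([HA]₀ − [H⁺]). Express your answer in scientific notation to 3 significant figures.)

[H⁺] = 10^(−pH) = 10^(−2.88) = 1.318e-03 M. For HA ⇌ H⁺ + A⁻, Ka = [H⁺][A⁻]/[HA] = [H⁺]² / ([HA]₀ − [H⁺]) = (1.318e-03)² / (0.094 − 1.318e-03) = 1.88e-05.

K_a = 1.88e-05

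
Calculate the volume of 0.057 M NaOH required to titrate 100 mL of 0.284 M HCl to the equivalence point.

At equivalence: moles acid = moles base. moles HCl = 0.284 × 100/1000 = 0.0284 mol. V_base = moles / 0.057 × 1000 = 498.2 mL.

V_{base} = 498.2 mL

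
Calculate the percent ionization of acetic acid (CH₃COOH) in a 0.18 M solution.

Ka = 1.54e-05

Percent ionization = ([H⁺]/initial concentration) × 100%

Using Ka equilibrium: x² + Ka×x - Ka×C = 0. Solving: [H⁺] = 1.6573e-03. Percent = (1.6573e-03/0.18) × 100

Percent ionization = 0.921%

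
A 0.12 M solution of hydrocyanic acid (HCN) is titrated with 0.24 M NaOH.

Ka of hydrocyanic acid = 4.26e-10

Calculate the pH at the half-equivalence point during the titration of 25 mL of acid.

At half-equivalence [HA] = [A⁻], so Henderson-Hasselbalch gives pH = pKa = -log(4.26e-10) = 9.37.

pH = pKa = 9.37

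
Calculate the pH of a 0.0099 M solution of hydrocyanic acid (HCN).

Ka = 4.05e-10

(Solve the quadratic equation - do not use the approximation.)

x² + Ka×x - Ka×C = 0. Using quadratic formula: [H⁺] = 2.0022e-06

pH = 5.70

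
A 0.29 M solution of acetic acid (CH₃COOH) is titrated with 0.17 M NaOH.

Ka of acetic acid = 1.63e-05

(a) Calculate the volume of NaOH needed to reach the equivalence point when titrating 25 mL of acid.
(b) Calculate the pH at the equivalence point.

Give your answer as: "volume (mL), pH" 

moles acid = 0.29 × 25/1000 = 0.00725 mol; V_base = moles/0.17 × 1000 = 42.6 mL. At equivalence only the conjugate base is present: [A⁻] = 0.00725/0.068 = 1.0717e-01 M. Kb = Kw/Ka = 6.13e-10; [OH⁻] = √(Kb × [A⁻]) = 8.1087e-06; pOH = 5.09; pH = 14 - pOH = 8.91.

V = 42.6 mL, pH = 8.91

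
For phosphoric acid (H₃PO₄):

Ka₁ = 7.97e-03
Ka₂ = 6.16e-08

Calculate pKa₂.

pKa₂ = -log(Ka₂) = -log(6.16e-08) = 7.21.

pK_{a2} = 7.21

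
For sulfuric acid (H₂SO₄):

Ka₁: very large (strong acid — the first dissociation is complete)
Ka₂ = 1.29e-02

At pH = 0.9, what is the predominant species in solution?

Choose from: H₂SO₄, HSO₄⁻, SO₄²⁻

The first dissociation is complete, so H₂SO₄ itself is never the predominant species in water; pKa₂ = -log(1.29e-02) = 1.89. For a polyprotic acid the predominant species crosses at each pKa: below pKa_n the protonated form dominates, above it the deprotonated form does. At pH = 0.9, the predominant species is HSO₄⁻.

HSO₄⁻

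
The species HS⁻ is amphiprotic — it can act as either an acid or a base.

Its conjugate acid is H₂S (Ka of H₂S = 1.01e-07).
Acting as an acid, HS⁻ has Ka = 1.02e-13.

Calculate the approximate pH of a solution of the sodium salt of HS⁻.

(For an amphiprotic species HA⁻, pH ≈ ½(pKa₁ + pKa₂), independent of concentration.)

pKa₁ = -log(1.01e-07) = 7.00; pKa₂ = -log(1.02e-13) = 12.99. For an amphiprotic species, pH ≈ ½(pKa₁ + pKa₂) = ½(7.00 + 12.99) = 9.99.

pH = 9.99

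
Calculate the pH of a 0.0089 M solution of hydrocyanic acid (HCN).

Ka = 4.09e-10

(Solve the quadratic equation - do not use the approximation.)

x² + Ka×x - Ka×C = 0. Using quadratic formula: [H⁺] = 1.9077e-06

pH = 5.72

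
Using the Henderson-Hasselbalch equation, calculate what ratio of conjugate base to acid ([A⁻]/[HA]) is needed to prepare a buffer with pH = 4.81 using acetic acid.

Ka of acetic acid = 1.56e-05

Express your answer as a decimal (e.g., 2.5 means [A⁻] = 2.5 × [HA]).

pKa = -log(1.56e-05) = 4.8069. pH = pKa + log([A⁻]/[HA]), so log([A⁻]/[HA]) = pH − pKa = 4.81 − 4.8069 = 0.0031. [A⁻]/[HA] = 10^(0.0031) = 1.01

[A⁻]/[HA] = 1.01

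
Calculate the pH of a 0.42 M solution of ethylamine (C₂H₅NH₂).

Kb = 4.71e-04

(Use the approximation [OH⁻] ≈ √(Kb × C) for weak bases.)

[OH⁻] = √(Kb × C) = √(4.71e-04 × 0.42) = 1.4065e-02. pOH = 1.85, pH = 14 - pOH

pH = 12.15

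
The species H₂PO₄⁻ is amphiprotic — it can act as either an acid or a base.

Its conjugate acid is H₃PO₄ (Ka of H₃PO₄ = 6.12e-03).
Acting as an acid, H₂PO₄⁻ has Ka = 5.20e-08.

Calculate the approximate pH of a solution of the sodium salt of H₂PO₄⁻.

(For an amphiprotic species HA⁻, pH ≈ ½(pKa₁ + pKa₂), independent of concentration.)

pKa₁ = -log(6.12e-03) = 2.21; pKa₂ = -log(5.20e-08) = 7.28. For an amphiprotic species, pH ≈ ½(pKa₁ + pKa₂) = ½(2.21 + 7.28) = 4.75.

pH = 4.75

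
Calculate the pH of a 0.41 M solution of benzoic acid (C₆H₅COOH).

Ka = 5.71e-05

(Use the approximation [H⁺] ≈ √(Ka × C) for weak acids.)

[H⁺] = √(Ka × C) = √(5.71e-05 × 0.41) = 4.8385e-03. pH = -log(4.8385e-03)

pH = 2.32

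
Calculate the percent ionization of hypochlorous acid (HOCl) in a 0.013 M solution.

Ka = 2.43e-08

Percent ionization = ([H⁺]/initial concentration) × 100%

Using Ka equilibrium: x² + Ka×x - Ka×C = 0. Solving: [H⁺] = 1.7761e-05. Percent = (1.7761e-05/0.013) × 100

Percent ionization = 0.137%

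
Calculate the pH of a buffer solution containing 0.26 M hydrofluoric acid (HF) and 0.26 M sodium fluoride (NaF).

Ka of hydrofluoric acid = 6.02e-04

pKa = -log(6.02e-04) = 3.22. pH = pKa + log([A⁻]/[HA]) = 3.22 + log(0.26/0.26)

pH = 3.22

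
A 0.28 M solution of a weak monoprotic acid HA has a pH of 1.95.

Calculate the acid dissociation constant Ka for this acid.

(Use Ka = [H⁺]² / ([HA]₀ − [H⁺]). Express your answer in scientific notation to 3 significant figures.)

[H⁺] = 10^(−pH) = 10^(−1.95) = 1.122e-02 M. For HA ⇌ H⁺ + A⁻, Ka = [H⁺][A⁻]/[HA] = [H⁺]² / ([HA]₀ − [H⁺]) = (1.122e-02)² / (0.28 − 1.122e-02) = 4.68e-04.

K_a = 4.68e-04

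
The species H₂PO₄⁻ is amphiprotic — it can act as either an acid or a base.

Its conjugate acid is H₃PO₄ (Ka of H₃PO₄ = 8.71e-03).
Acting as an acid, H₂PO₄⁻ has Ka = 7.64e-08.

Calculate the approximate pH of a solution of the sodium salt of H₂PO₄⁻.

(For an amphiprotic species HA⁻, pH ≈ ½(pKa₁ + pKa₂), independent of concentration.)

pKa₁ = -log(8.71e-03) = 2.06; pKa₂ = -log(7.64e-08) = 7.12. For an amphiprotic species, pH ≈ ½(pKa₁ + pKa₂) = ½(2.06 + 7.12) = 4.59.

pH = 4.59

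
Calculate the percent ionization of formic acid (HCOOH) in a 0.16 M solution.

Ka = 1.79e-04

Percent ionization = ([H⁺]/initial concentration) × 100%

Using Ka equilibrium: x² + Ka×x - Ka×C = 0. Solving: [H⁺] = 5.2629e-03. Percent = (5.2629e-03/0.16) × 100

Percent ionization = 3.29%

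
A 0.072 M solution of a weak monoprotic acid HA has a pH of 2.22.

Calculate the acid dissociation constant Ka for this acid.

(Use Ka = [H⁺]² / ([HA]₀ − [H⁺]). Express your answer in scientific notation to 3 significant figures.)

[H⁺] = 10^(−pH) = 10^(−2.22) = 6.026e-03 M. For HA ⇌ H⁺ + A⁻, Ka = [H⁺][A⁻]/[HA] = [H⁺]² / ([HA]₀ − [H⁺]) = (6.026e-03)² / (0.072 − 6.026e-03) = 5.50e-04.

K_a = 5.50e-04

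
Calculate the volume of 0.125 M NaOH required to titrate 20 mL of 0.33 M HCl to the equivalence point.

At equivalence: moles acid = moles base. moles HCl = 0.33 × 20/1000 = 0.0066 mol. V_base = moles / 0.125 × 1000 = 52.8 mL.

V_{base} = 52.8 mL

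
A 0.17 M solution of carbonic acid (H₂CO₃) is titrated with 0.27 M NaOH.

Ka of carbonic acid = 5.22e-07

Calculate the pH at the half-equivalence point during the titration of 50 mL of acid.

At half-equivalence [HA] = [A⁻], so Henderson-Hasselbalch gives pH = pKa = -log(5.22e-07) = 6.28.

pH = pKa = 6.28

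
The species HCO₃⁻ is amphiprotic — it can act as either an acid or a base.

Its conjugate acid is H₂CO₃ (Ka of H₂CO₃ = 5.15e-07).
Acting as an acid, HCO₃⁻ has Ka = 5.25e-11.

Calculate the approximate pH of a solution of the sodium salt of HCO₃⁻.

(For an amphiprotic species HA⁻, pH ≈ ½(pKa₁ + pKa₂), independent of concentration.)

pKa₁ = -log(5.15e-07) = 6.29; pKa₂ = -log(5.25e-11) = 10.28. For an amphiprotic species, pH ≈ ½(pKa₁ + pKa₂) = ½(6.29 + 10.28) = 8.28.

pH = 8.28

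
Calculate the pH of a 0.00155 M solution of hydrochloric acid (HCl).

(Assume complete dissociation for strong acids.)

[H⁺] = 0.00155 M for strong acid. pH = -log[H⁺] = -log(0.00155)

pH = 2.81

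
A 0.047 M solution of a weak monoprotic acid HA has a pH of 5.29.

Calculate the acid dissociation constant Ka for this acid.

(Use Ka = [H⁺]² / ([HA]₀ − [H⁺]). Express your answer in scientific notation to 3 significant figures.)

[H⁺] = 10^(−pH) = 10^(−5.29) = 5.129e-06 M. For HA ⇌ H⁺ + A⁻, Ka = [H⁺][A⁻]/[HA] = [H⁺]² / ([HA]₀ − [H⁺]) = (5.129e-06)² / (0.047 − 5.129e-06) = 5.60e-10.

K_a = 5.60e-10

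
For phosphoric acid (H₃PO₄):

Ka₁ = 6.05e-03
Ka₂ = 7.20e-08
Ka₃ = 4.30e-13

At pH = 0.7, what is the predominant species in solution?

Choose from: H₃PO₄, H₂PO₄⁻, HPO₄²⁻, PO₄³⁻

pKa₁ = 2.22, pKa₂ = 7.14, pKa₃ = 12.37. For a polyprotic acid the predominant species crosses at each pKa: below pKa_n the protonated form dominates, above it the deprotonated form does. At pH = 0.7, the predominant species is H₃PO₄.

H₃PO₄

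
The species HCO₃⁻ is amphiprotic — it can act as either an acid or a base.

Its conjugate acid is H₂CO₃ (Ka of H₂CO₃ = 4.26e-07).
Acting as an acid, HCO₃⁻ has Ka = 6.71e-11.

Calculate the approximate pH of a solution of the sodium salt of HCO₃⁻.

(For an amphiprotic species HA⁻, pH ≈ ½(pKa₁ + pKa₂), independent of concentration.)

pKa₁ = -log(4.26e-07) = 6.37; pKa₂ = -log(6.71e-11) = 10.17. For an amphiprotic species, pH ≈ ½(pKa₁ + pKa₂) = ½(6.37 + 10.17) = 8.27.

pH = 8.27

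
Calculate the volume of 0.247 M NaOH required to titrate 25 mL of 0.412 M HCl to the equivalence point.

At equivalence: moles acid = moles base. moles HCl = 0.412 × 25/1000 = 0.0103 mol. V_base = moles / 0.247 × 1000 = 41.7 mL.

V_{base} = 41.7 mL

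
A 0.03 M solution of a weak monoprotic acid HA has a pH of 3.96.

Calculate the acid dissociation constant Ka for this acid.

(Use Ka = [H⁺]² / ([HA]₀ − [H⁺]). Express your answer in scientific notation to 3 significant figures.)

[H⁺] = 10^(−pH) = 10^(−3.96) = 1.096e-04 M. For HA ⇌ H⁺ + A⁻, Ka = [H⁺][A⁻]/[HA] = [H⁺]² / ([HA]₀ − [H⁺]) = (1.096e-04)² / (0.03 − 1.096e-04) = 4.02e-07.

K_a = 4.02e-07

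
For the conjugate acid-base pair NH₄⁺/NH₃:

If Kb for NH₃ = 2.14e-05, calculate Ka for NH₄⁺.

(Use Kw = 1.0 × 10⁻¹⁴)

For a conjugate pair Ka × Kb = Kw, so Ka = Kw/Kb = 1.0 × 10⁻¹⁴ / 2.14e-05 = 4.67e-10.

K_a = 4.67e-10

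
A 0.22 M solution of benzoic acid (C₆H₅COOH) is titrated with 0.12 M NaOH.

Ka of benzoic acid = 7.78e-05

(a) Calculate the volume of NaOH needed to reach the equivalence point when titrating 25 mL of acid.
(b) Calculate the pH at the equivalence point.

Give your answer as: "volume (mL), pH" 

moles acid = 0.22 × 25/1000 = 0.0055 mol; V_base = moles/0.12 × 1000 = 45.8 mL. At equivalence only the conjugate base is present: [A⁻] = 0.0055/0.071 = 7.7647e-02 M. Kb = Kw/Ka = 1.29e-10; [OH⁻] = √(Kb × [A⁻]) = 3.1592e-06; pOH = 5.50; pH = 14 - pOH = 8.50.

V = 45.8 mL, pH = 8.50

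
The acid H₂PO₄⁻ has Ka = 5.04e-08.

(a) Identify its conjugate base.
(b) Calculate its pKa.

(a) The conjugate base is formed by removing one H⁺ from H₂PO₄⁻, giving HPO₄²⁻. (b) pKa = -log(Ka) = -log(5.04e-08) = 7.30.

Conjugate base: HPO₄²⁻; pK_a = 7.30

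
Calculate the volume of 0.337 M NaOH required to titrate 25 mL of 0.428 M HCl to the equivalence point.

At equivalence: moles acid = moles base. moles HCl = 0.428 × 25/1000 = 0.0107 mol. V_base = moles / 0.337 × 1000 = 31.8 mL.

V_{base} = 31.8 mL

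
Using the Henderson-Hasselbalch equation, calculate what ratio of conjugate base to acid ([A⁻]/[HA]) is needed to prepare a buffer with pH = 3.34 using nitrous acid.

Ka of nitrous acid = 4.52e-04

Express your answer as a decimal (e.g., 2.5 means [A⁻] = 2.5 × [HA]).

pKa = -log(4.52e-04) = 3.3449. pH = pKa + log([A⁻]/[HA]), so log([A⁻]/[HA]) = pH − pKa = 3.34 − 3.3449 = -0.0049. [A⁻]/[HA] = 10^(-0.0049) = 0.989

[A⁻]/[HA] = 0.989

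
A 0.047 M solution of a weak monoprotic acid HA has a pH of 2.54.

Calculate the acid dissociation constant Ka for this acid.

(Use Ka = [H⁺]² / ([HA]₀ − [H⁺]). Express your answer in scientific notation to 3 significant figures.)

[H⁺] = 10^(−pH) = 10^(−2.54) = 2.884e-03 M. For HA ⇌ H⁺ + A⁻, Ka = [H⁺][A⁻]/[HA] = [H⁺]² / ([HA]₀ − [H⁺]) = (2.884e-03)² / (0.047 − 2.884e-03) = 1.89e-04.

K_a = 1.89e-04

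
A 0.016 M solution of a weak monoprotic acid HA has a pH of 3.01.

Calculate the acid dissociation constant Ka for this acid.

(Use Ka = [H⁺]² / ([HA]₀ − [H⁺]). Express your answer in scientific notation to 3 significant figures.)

[H⁺] = 10^(−pH) = 10^(−3.01) = 9.772e-04 M. For HA ⇌ H⁺ + A⁻, Ka = [H⁺][A⁻]/[HA] = [H⁺]² / ([HA]₀ − [H⁺]) = (9.772e-04)² / (0.016 − 9.772e-04) = 6.36e-05.

K_a = 6.36e-05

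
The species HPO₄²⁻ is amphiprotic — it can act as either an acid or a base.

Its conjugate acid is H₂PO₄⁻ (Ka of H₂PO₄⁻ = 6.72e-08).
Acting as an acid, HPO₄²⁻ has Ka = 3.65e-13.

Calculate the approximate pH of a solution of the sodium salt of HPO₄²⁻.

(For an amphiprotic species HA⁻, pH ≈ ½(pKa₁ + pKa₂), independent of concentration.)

pKa₁ = -log(6.72e-08) = 7.17; pKa₂ = -log(3.65e-13) = 12.44. For an amphiprotic species, pH ≈ ½(pKa₁ + pKa₂) = ½(7.17 + 12.44) = 9.81.

pH = 9.81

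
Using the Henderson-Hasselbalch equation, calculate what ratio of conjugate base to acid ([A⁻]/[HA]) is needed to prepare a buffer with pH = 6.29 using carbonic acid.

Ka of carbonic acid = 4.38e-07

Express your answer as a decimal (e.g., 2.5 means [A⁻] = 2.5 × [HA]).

pKa = -log(4.38e-07) = 6.3585. pH = pKa + log([A⁻]/[HA]), so log([A⁻]/[HA]) = pH − pKa = 6.29 − 6.3585 = -0.0685. [A⁻]/[HA] = 10^(-0.0685) = 0.854

[A⁻]/[HA] = 0.854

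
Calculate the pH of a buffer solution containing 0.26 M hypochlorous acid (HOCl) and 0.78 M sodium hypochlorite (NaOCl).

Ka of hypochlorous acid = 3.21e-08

pKa = -log(3.21e-08) = 7.49. pH = pKa + log([A⁻]/[HA]) = 7.49 + log(0.78/0.26)

pH = 7.97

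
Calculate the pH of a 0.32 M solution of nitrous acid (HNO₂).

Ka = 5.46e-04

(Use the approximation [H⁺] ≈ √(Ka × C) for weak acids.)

[H⁺] = √(Ka × C) = √(5.46e-04 × 0.32) = 1.3218e-02. pH = -log(1.3218e-02)

pH = 1.88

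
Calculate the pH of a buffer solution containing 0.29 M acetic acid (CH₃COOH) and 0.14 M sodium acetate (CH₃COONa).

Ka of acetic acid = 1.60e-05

pKa = -log(1.60e-05) = 4.80. pH = pKa + log([A⁻]/[HA]) = 4.80 + log(0.14/0.29)

pH = 4.48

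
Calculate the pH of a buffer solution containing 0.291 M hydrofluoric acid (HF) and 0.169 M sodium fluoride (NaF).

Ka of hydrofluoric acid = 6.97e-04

pKa = -log(6.97e-04) = 3.16. pH = pKa + log([A⁻]/[HA]) = 3.16 + log(0.169/0.291)

pH = 2.92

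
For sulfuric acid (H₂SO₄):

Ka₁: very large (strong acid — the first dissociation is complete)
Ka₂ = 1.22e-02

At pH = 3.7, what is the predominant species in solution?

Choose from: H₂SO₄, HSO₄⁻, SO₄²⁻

The first dissociation is complete, so H₂SO₄ itself is never the predominant species in water; pKa₂ = -log(1.22e-02) = 1.91. For a polyprotic acid the predominant species crosses at each pKa: below pKa_n the protonated form dominates, above it the deprotonated form does. At pH = 3.7, the predominant species is SO₄²⁻.

SO₄²⁻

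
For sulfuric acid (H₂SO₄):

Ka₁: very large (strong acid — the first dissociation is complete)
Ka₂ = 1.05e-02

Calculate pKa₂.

pKa₂ = -log(Ka₂) = -log(1.05e-02) = 1.98.

pK_{a2} = 1.98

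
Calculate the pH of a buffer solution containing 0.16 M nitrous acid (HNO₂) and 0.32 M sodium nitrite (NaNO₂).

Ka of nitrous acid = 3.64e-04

pKa = -log(3.64e-04) = 3.44. pH = pKa + log([A⁻]/[HA]) = 3.44 + log(0.32/0.16)

pH = 3.74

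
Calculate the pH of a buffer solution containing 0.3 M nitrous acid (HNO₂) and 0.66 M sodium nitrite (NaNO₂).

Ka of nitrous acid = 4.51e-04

pKa = -log(4.51e-04) = 3.35. pH = pKa + log([A⁻]/[HA]) = 3.35 + log(0.66/0.3)

pH = 3.69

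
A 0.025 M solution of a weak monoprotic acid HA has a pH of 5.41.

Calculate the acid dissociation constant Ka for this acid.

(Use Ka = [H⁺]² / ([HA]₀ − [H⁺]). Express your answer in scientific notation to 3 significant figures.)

[H⁺] = 10^(−pH) = 10^(−5.41) = 3.890e-06 M. For HA ⇌ H⁺ + A⁻, Ka = [H⁺][A⁻]/[HA] = [H⁺]² / ([HA]₀ − [H⁺]) = (3.890e-06)² / (0.025 − 3.890e-06) = 6.06e-10.

K_a = 6.06e-10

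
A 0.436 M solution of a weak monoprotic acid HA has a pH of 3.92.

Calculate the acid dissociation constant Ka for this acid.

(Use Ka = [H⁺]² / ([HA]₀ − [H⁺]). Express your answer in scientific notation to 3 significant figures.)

[H⁺] = 10^(−pH) = 10^(−3.92) = 1.202e-04 M. For HA ⇌ H⁺ + A⁻, Ka = [H⁺][A⁻]/[HA] = [H⁺]² / ([HA]₀ − [H⁺]) = (1.202e-04)² / (0.436 − 1.202e-04) = 3.32e-08.

K_a = 3.32e-08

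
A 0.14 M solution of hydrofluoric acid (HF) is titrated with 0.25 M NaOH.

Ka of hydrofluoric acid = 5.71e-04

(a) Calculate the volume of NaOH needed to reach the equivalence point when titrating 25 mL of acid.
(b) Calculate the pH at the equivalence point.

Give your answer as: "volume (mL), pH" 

moles acid = 0.14 × 25/1000 = 0.0035 mol; V_base = moles/0.25 × 1000 = 14.0 mL. At equivalence only the conjugate base is present: [A⁻] = 0.0035/0.039 = 8.9744e-02 M. Kb = Kw/Ka = 1.75e-11; [OH⁻] = √(Kb × [A⁻]) = 1.2537e-06; pOH = 5.90; pH = 14 - pOH = 8.10.

V = 14.0 mL, pH = 8.10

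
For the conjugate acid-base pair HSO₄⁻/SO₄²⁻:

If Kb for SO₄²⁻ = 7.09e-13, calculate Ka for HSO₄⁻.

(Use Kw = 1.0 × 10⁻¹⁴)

For a conjugate pair Ka × Kb = Kw, so Ka = Kw/Kb = 1.0 × 10⁻¹⁴ / 7.09e-13 = 1.41e-02.

K_a = 1.41e-02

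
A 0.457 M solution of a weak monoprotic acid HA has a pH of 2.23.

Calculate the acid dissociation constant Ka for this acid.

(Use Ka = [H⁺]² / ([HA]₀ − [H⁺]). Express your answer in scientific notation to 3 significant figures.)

[H⁺] = 10^(−pH) = 10^(−2.23) = 5.888e-03 M. For HA ⇌ H⁺ + A⁻, Ka = [H⁺][A⁻]/[HA] = [H⁺]² / ([HA]₀ − [H⁺]) = (5.888e-03)² / (0.457 − 5.888e-03) = 7.69e-05.

K_a = 7.69e-05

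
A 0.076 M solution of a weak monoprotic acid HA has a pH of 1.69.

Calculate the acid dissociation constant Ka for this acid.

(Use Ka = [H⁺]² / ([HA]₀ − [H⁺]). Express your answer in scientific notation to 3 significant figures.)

[H⁺] = 10^(−pH) = 10^(−1.69) = 2.042e-02 M. For HA ⇌ H⁺ + A⁻, Ka = [H⁺][A⁻]/[HA] = [H⁺]² / ([HA]₀ − [H⁺]) = (2.042e-02)² / (0.076 − 2.042e-02) = 7.50e-03.

K_a = 7.50e-03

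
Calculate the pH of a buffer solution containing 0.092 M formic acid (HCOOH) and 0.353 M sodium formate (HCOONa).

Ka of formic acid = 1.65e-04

pKa = -log(1.65e-04) = 3.78. pH = pKa + log([A⁻]/[HA]) = 3.78 + log(0.353/0.092)

pH = 4.37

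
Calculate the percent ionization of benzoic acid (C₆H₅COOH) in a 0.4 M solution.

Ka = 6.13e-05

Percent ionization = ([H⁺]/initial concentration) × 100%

Using Ka equilibrium: x² + Ka×x - Ka×C = 0. Solving: [H⁺] = 4.9212e-03. Percent = (4.9212e-03/0.4) × 100

Percent ionization = 1.23%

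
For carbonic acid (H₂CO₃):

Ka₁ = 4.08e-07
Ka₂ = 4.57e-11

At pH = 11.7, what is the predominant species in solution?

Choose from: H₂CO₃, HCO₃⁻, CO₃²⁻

pKa₁ = 6.39, pKa₂ = 10.34. For a polyprotic acid the predominant species crosses at each pKa: below pKa_n the protonated form dominates, above it the deprotonated form does. At pH = 11.7, the predominant species is CO₃²⁻.

CO₃²⁻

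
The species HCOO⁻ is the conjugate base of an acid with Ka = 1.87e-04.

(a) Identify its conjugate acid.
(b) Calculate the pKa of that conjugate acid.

(a) The conjugate acid is formed by adding one H⁺ to HCOO⁻, giving HCOOH. (b) pKa = -log(Ka) = -log(1.87e-04) = 3.73.

Conjugate acid: HCOOH; pK_a = 3.73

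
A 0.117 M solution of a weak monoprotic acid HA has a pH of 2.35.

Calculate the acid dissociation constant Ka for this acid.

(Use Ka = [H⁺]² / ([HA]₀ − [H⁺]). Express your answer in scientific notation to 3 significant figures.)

[H⁺] = 10^(−pH) = 10^(−2.35) = 4.467e-03 M. For HA ⇌ H⁺ + A⁻, Ka = [H⁺][A⁻]/[HA] = [H⁺]² / ([HA]₀ − [H⁺]) = (4.467e-03)² / (0.117 − 4.467e-03) = 1.77e-04.

K_a = 1.77e-04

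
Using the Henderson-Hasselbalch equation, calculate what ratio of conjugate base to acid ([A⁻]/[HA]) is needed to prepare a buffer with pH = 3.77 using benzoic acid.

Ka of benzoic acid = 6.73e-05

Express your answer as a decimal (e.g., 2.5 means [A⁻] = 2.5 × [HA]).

pKa = -log(6.73e-05) = 4.1720. pH = pKa + log([A⁻]/[HA]), so log([A⁻]/[HA]) = pH − pKa = 3.77 − 4.1720 = -0.4020. [A⁻]/[HA] = 10^(-0.4020) = 0.396

[A⁻]/[HA] = 0.396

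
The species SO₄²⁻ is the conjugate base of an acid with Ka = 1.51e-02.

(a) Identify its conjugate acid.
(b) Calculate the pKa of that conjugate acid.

(a) The conjugate acid is formed by adding one H⁺ to SO₄²⁻, giving HSO₄⁻. (b) pKa = -log(Ka) = -log(1.51e-02) = 1.82.

Conjugate acid: HSO₄⁻; pK_a = 1.82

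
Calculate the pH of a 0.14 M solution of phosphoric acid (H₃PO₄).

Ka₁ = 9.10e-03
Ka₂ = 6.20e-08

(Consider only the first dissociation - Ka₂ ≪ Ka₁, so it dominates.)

First dissociation dominates. From Ka₁ = [H⁺][HA⁻]/[H₂A], x² + Ka₁·x − Ka₁·C = 0 with C = 0.14 M and Ka₁ = 9.10e-03. Solving: [H⁺] = (−Ka₁ + √(Ka₁² + 4·Ka₁·C)) / 2 = 3.1432e-02 M. pH = -log(3.1432e-02) = 1.50.

pH = 1.50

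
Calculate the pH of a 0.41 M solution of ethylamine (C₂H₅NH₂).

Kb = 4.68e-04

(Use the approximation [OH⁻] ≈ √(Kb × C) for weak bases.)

[OH⁻] = √(Kb × C) = √(4.68e-04 × 0.41) = 1.3852e-02. pOH = 1.86, pH = 14 - pOH

pH = 12.14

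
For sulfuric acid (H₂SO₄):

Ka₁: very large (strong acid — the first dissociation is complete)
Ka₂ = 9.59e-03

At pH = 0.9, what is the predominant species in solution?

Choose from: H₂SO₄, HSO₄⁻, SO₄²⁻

The first dissociation is complete, so H₂SO₄ itself is never the predominant species in water; pKa₂ = -log(9.59e-03) = 2.02. For a polyprotic acid the predominant species crosses at each pKa: below pKa_n the protonated form dominates, above it the deprotonated form does. At pH = 0.9, the predominant species is HSO₄⁻.

HSO₄⁻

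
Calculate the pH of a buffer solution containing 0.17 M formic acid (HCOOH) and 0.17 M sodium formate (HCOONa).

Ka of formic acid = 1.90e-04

pKa = -log(1.90e-04) = 3.72. pH = pKa + log([A⁻]/[HA]) = 3.72 + log(0.17/0.17)

pH = 3.72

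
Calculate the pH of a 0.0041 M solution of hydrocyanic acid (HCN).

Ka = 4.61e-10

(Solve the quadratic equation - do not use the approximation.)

x² + Ka×x - Ka×C = 0. Using quadratic formula: [H⁺] = 1.3746e-06

pH = 5.86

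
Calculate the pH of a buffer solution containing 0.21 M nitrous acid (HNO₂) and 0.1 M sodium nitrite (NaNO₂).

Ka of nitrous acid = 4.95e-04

pKa = -log(4.95e-04) = 3.31. pH = pKa + log([A⁻]/[HA]) = 3.31 + log(0.1/0.21)

pH = 2.98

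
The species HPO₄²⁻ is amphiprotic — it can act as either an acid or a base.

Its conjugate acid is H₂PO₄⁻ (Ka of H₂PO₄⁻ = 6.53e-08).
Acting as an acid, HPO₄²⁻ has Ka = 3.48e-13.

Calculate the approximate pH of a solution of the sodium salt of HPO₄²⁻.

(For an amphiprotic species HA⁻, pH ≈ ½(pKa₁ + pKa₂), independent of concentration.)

pKa₁ = -log(6.53e-08) = 7.19; pKa₂ = -log(3.48e-13) = 12.46. For an amphiprotic species, pH ≈ ½(pKa₁ + pKa₂) = ½(7.19 + 12.46) = 9.82.

pH = 9.82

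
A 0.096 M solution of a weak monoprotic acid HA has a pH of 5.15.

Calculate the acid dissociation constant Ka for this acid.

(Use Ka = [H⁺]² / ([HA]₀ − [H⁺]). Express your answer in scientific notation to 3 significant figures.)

[H⁺] = 10^(−pH) = 10^(−5.15) = 7.079e-06 M. For HA ⇌ H⁺ + A⁻, Ka = [H⁺][A⁻]/[HA] = [H⁺]² / ([HA]₀ − [H⁺]) = (7.079e-06)² / (0.096 − 7.079e-06) = 5.22e-10.

K_a = 5.22e-10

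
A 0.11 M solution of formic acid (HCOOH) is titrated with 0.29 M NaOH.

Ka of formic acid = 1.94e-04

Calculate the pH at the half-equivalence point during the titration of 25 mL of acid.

At half-equivalence [HA] = [A⁻], so Henderson-Hasselbalch gives pH = pKa = -log(1.94e-04) = 3.71.

pH = pKa = 3.71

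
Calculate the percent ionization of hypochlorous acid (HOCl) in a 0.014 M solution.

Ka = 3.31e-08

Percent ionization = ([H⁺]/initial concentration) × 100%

Using Ka equilibrium: x² + Ka×x - Ka×C = 0. Solving: [H⁺] = 2.1510e-05. Percent = (2.1510e-05/0.014) × 100

Percent ionization = 0.154%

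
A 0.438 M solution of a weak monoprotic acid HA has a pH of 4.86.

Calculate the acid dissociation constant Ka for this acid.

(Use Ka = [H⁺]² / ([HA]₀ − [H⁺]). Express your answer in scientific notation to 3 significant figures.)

[H⁺] = 10^(−pH) = 10^(−4.86) = 1.380e-05 M. For HA ⇌ H⁺ + A⁻, Ka = [H⁺][A⁻]/[HA] = [H⁺]² / ([HA]₀ − [H⁺]) = (1.380e-05)² / (0.438 − 1.380e-05) = 4.35e-10.

K_a = 4.35e-10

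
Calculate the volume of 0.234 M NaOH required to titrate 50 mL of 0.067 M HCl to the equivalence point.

At equivalence: moles acid = moles base. moles HCl = 0.067 × 50/1000 = 0.00335 mol. V_base = moles / 0.234 × 1000 = 14.3 mL.

V_{base} = 14.3 mL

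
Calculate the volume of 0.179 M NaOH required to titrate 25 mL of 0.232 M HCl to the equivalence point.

At equivalence: moles acid = moles base. moles HCl = 0.232 × 25/1000 = 0.0058 mol. V_base = moles / 0.179 × 1000 = 32.4 mL.

V_{base} = 32.4 mL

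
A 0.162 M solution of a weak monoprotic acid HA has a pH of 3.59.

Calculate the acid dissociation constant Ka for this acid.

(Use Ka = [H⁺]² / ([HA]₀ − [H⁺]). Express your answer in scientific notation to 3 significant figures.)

[H⁺] = 10^(−pH) = 10^(−3.59) = 2.570e-04 M. For HA ⇌ H⁺ + A⁻, Ka = [H⁺][A⁻]/[HA] = [H⁺]² / ([HA]₀ − [H⁺]) = (2.570e-04)² / (0.162 − 2.570e-04) = 4.08e-07.

K_a = 4.08e-07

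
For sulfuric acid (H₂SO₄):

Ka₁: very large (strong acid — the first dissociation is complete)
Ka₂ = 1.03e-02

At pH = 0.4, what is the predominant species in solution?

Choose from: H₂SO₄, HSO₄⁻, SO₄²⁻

The first dissociation is complete, so H₂SO₄ itself is never the predominant species in water; pKa₂ = -log(1.03e-02) = 1.99. For a polyprotic acid the predominant species crosses at each pKa: below pKa_n the protonated form dominates, above it the deprotonated form does. At pH = 0.4, the predominant species is HSO₄⁻.

HSO₄⁻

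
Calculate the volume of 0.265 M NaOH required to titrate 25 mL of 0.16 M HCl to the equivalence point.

At equivalence: moles acid = moles base. moles HCl = 0.16 × 25/1000 = 0.004 mol. V_base = moles / 0.265 × 1000 = 15.1 mL.

V_{base} = 15.1 mL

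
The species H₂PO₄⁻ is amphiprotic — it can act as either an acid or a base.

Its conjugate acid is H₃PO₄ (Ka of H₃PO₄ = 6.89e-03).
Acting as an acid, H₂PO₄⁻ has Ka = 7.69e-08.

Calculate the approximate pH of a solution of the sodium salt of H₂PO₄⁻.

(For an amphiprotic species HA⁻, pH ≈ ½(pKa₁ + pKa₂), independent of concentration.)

pKa₁ = -log(6.89e-03) = 2.16; pKa₂ = -log(7.69e-08) = 7.11. For an amphiprotic species, pH ≈ ½(pKa₁ + pKa₂) = ½(2.16 + 7.11) = 4.64.

pH = 4.64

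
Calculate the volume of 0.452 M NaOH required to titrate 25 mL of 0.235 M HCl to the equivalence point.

At equivalence: moles acid = moles base. moles HCl = 0.235 × 25/1000 = 0.005875 mol. V_base = moles / 0.452 × 1000 = 13.0 mL.

V_{base} = 13.0 mL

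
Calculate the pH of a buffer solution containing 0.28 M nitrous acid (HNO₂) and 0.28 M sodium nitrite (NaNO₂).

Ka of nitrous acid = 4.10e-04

pKa = -log(4.10e-04) = 3.39. pH = pKa + log([A⁻]/[HA]) = 3.39 + log(0.28/0.28)

pH = 3.39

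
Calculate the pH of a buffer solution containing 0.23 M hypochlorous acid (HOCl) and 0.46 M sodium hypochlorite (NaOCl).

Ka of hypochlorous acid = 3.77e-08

pKa = -log(3.77e-08) = 7.42. pH = pKa + log([A⁻]/[HA]) = 7.42 + log(0.46/0.23)

pH = 7.72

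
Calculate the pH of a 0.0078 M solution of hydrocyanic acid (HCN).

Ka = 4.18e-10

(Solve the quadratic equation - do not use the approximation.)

x² + Ka×x - Ka×C = 0. Using quadratic formula: [H⁺] = 1.8054e-06

pH = 5.74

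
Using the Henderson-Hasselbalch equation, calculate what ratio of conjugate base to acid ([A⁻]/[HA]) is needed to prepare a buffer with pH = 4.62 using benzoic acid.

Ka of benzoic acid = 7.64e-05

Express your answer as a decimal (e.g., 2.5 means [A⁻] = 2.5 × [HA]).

pKa = -log(7.64e-05) = 4.1169. pH = pKa + log([A⁻]/[HA]), so log([A⁻]/[HA]) = pH − pKa = 4.62 − 4.1169 = 0.5031. [A⁻]/[HA] = 10^(0.5031) = 3.18

[A⁻]/[HA] = 3.18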